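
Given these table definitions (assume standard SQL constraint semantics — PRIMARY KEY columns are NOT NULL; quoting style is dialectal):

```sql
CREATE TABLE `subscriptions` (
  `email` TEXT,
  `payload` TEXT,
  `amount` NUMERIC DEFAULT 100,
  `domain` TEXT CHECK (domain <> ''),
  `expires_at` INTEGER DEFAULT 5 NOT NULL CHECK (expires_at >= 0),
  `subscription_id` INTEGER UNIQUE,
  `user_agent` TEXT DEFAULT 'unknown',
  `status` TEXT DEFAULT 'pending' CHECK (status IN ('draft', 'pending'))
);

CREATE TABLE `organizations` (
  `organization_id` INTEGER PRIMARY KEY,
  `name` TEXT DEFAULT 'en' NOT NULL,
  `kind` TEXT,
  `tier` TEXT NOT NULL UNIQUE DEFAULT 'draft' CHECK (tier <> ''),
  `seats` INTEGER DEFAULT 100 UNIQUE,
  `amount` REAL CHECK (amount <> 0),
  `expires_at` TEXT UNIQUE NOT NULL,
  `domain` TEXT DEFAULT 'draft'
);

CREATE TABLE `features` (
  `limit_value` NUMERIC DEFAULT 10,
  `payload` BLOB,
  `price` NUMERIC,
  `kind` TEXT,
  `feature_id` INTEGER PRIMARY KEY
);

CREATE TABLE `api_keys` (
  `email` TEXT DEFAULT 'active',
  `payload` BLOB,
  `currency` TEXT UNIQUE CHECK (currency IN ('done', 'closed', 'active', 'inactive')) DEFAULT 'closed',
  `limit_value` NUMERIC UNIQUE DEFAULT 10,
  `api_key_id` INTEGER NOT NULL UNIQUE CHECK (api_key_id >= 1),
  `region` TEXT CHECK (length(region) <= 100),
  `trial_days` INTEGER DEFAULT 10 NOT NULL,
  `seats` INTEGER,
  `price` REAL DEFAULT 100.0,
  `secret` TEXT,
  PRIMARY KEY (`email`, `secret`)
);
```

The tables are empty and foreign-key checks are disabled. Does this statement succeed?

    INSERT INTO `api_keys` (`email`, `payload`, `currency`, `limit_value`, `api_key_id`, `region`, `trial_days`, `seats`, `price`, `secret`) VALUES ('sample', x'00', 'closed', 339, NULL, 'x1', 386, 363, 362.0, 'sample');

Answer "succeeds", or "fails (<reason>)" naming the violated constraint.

fails (NOT NULL on api_key_id)

api_key_id is explicitly set to NULL, but api_key_id is declared NOT NULL.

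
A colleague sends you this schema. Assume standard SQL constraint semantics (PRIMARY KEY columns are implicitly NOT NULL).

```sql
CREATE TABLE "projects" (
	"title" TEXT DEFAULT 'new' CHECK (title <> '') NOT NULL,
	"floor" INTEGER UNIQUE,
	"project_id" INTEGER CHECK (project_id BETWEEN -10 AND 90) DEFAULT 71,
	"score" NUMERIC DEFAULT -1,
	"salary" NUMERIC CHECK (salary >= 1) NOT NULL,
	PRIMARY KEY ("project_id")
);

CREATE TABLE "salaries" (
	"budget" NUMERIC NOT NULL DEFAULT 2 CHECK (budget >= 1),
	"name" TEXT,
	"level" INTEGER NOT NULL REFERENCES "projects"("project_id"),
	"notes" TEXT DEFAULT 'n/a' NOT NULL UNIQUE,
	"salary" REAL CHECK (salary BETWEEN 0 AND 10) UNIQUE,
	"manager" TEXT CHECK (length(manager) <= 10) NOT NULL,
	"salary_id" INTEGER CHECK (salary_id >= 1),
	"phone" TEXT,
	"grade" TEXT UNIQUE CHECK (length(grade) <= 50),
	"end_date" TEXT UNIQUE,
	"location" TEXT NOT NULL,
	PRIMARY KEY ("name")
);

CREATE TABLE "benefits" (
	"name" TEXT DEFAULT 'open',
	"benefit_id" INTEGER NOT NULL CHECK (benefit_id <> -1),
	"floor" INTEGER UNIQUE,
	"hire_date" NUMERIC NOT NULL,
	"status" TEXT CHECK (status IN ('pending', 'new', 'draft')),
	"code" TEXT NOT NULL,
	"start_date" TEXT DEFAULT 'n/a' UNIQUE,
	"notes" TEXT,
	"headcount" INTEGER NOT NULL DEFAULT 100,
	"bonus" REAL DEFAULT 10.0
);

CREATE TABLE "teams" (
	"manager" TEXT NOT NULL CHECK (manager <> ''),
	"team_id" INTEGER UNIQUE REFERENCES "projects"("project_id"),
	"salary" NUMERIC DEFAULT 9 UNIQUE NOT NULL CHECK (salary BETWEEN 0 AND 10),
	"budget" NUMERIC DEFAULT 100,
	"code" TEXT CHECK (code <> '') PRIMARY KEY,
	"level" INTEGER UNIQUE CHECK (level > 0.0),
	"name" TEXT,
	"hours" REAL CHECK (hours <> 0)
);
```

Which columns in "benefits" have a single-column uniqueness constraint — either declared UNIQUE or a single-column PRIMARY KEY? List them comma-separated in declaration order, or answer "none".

- name: no UNIQUE or single-column PK constraint.
- benefit_id: no UNIQUE or single-column PK constraint.
- floor: declared UNIQUE → unique.
- hire_date: no UNIQUE or single-column PK constraint.
- status: no UNIQUE or single-column PK constraint.
- code: no UNIQUE or single-column PK constraint.
- start_date: declared UNIQUE → unique.
- notes: no UNIQUE or single-column PK constraint.
- headcount: no UNIQUE or single-column PK constraint.
- bonus: no UNIQUE or single-column PK constraint.

floor, start_date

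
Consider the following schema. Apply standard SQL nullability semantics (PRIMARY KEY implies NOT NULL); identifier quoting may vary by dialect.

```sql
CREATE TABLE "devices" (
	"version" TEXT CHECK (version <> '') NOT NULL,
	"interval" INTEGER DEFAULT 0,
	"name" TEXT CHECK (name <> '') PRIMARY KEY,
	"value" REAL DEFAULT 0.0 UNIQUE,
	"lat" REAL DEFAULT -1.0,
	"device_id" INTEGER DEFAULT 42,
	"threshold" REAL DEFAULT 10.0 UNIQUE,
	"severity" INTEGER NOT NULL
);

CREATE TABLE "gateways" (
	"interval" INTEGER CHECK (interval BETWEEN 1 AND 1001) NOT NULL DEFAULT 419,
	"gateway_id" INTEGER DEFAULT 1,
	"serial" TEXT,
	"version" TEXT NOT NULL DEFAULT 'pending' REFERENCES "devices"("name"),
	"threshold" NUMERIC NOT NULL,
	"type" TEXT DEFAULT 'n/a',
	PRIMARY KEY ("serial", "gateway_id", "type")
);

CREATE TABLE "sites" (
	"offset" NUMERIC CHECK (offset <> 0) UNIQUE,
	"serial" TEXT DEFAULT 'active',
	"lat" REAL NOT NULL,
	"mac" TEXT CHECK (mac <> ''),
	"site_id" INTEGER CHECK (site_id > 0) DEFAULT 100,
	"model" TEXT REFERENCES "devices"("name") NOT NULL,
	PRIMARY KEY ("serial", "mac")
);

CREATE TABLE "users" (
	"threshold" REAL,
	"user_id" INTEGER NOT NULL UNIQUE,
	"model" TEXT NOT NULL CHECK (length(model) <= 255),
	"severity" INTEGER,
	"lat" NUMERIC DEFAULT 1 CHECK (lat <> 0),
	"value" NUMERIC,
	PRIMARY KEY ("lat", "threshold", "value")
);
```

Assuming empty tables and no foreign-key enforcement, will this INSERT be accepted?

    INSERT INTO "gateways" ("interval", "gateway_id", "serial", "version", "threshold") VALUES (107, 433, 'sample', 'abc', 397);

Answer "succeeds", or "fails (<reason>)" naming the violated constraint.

succeeds

NOT NULL columns: gateway_id is supplied; interval is supplied; serial is supplied; threshold is supplied; type defaults to 'n/a'; version is supplied.
CHECK constraints: 107 satisfies (interval BETWEEN 1 AND 1001).
No constraint is violated.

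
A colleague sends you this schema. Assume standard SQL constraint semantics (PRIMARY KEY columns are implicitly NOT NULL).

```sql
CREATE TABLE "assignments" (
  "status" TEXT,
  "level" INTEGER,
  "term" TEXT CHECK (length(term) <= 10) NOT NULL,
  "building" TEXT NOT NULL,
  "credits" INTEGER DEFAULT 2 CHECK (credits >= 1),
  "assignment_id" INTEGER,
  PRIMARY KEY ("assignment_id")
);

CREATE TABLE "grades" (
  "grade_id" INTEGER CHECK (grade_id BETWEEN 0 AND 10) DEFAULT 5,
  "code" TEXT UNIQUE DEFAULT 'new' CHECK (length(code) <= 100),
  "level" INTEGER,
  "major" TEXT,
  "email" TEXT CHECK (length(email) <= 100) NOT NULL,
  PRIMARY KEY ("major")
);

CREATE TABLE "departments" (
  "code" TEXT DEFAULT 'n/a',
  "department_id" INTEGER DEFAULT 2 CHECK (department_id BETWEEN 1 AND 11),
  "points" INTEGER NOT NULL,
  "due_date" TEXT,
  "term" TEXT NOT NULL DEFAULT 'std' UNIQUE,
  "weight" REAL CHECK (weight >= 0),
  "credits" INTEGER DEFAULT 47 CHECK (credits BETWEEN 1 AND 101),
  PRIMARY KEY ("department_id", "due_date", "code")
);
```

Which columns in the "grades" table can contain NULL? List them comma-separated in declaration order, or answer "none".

- grade_id: CHECK does not forbid NULL (a CHECK constraint passes when its expression is NULL) → nullable.
- code: CHECK does not forbid NULL (a CHECK constraint passes when its expression is NULL) → nullable.
- level: no NOT NULL constraint applies → nullable.
- major: part of the PRIMARY KEY, which implies NOT NULL → not nullable.
- email: declared NOT NULL → not nullable.

grade_id, code, level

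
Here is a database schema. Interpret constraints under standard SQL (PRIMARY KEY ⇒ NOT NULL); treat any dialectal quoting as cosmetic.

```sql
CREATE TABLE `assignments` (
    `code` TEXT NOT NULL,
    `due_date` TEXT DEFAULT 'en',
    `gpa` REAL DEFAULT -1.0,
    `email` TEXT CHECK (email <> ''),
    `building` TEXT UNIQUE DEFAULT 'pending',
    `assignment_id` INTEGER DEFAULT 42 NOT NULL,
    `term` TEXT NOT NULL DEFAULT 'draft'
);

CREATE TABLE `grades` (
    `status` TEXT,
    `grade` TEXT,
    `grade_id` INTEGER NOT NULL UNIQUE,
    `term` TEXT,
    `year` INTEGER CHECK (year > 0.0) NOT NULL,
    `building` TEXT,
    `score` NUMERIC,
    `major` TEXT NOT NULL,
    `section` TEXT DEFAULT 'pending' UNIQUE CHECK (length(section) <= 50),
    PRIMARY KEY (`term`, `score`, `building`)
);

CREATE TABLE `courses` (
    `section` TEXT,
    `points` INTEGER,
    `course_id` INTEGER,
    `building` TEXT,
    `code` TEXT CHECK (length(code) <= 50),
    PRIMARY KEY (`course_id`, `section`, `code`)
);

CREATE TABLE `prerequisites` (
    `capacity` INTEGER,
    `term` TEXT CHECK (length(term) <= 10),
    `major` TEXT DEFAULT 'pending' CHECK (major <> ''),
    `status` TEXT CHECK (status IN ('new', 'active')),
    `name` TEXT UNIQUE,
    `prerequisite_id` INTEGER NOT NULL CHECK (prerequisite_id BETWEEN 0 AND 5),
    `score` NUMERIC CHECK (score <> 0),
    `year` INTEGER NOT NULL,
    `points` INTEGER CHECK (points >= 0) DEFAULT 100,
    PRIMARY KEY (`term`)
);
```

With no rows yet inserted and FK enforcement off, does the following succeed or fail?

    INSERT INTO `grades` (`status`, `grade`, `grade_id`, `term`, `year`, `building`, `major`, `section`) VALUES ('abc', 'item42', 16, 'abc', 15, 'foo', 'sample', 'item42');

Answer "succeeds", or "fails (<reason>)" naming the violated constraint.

fails (NOT NULL on score)

score is omitted from the column list and has no DEFAULT, so it would receive NULL.
But score is part of the PRIMARY KEY (implied NOT NULL).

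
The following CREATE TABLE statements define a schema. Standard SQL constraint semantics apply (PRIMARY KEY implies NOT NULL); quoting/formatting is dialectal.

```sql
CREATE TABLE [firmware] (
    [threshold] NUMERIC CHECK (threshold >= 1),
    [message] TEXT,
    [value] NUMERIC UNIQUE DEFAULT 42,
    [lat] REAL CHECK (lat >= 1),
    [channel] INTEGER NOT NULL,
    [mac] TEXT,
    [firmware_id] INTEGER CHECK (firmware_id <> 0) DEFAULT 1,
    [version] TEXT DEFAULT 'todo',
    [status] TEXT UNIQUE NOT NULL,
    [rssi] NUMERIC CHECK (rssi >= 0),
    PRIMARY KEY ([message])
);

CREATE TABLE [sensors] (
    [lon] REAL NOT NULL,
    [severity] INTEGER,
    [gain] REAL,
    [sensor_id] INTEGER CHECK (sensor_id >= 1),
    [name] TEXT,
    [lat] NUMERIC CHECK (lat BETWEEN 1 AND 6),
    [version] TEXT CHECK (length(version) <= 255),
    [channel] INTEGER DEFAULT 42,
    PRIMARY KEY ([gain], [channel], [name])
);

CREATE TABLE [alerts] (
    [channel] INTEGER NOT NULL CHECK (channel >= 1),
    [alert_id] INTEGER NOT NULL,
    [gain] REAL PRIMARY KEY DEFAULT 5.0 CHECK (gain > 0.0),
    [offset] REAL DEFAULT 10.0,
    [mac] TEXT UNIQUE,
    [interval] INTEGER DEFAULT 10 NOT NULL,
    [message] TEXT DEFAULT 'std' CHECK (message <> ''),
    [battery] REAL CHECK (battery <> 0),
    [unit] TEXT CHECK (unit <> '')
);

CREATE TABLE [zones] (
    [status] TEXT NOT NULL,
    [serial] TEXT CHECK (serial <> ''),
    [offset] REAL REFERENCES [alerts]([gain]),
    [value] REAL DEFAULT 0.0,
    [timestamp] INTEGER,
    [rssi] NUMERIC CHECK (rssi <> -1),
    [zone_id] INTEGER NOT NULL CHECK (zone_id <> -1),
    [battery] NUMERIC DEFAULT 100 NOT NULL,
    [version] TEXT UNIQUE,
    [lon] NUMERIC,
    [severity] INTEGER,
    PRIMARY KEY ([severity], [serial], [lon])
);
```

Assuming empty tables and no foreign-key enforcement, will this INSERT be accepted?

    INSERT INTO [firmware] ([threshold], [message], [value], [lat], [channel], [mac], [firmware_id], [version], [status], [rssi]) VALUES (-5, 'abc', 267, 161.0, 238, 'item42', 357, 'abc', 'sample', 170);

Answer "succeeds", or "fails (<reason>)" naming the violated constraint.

fails (CHECK on threshold)

The value -5 for threshold violates CHECK (threshold >= 1).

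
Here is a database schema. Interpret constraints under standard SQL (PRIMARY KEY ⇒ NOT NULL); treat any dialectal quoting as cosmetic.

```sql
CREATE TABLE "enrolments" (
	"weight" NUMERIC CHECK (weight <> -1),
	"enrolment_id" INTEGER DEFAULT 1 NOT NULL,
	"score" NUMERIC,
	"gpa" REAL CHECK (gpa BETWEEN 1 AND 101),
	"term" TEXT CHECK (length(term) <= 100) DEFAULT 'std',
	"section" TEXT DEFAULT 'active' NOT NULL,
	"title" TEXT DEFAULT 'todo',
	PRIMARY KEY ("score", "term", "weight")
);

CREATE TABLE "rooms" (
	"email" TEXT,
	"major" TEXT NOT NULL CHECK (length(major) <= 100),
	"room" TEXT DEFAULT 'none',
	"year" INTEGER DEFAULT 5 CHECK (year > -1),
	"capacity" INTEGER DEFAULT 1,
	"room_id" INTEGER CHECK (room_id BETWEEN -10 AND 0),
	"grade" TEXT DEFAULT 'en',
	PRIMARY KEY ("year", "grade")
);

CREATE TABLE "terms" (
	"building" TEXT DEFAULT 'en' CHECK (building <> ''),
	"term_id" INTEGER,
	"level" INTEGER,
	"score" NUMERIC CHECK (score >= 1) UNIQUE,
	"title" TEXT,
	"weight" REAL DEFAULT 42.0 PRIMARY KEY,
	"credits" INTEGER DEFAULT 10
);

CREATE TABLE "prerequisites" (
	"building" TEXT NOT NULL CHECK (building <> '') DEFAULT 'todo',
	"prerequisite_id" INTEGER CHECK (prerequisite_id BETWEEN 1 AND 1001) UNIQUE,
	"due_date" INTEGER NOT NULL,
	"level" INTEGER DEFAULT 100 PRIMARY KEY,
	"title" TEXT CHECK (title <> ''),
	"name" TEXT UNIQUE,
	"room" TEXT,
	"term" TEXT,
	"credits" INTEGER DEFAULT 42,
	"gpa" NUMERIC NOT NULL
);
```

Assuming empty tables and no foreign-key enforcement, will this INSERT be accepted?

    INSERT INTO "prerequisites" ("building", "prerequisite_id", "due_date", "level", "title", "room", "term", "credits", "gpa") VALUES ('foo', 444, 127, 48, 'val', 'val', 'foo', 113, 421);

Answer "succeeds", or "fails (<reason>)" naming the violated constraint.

NOT NULL columns: building is supplied; due_date is supplied; gpa is supplied; level is supplied.
CHECK constraints: 'foo' satisfies (building <> ''); 444 satisfies (prerequisite_id BETWEEN 1 AND 1001); 'val' satisfies (title <> '').
No constraint is violated.

succeeds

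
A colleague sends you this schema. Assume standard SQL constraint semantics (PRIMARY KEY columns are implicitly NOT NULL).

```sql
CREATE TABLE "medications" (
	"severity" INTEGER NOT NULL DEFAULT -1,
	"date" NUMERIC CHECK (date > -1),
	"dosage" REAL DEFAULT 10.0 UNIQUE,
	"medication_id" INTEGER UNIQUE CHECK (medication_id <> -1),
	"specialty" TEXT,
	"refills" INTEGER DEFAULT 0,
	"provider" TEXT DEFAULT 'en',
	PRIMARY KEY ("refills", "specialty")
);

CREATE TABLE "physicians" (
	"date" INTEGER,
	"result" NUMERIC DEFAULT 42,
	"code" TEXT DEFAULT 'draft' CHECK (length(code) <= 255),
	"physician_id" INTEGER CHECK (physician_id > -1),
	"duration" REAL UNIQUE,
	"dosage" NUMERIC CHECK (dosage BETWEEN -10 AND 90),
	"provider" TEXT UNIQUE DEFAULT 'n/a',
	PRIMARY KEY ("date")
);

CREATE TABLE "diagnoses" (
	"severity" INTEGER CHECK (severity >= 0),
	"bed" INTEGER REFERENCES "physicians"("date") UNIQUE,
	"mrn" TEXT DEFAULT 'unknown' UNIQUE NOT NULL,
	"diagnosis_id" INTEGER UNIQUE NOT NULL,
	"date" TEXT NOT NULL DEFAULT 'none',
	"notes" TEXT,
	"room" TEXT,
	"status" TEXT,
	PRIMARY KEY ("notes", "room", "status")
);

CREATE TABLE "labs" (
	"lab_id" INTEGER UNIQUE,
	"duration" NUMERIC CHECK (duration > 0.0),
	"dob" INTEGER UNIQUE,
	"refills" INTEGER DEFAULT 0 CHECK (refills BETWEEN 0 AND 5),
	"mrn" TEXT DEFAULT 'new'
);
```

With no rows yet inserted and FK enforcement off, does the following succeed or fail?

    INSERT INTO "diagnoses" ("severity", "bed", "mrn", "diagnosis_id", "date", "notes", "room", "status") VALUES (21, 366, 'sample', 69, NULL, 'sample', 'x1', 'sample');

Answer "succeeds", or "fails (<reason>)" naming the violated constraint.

date is explicitly set to NULL, but date is declared NOT NULL.

fails (NOT NULL on date)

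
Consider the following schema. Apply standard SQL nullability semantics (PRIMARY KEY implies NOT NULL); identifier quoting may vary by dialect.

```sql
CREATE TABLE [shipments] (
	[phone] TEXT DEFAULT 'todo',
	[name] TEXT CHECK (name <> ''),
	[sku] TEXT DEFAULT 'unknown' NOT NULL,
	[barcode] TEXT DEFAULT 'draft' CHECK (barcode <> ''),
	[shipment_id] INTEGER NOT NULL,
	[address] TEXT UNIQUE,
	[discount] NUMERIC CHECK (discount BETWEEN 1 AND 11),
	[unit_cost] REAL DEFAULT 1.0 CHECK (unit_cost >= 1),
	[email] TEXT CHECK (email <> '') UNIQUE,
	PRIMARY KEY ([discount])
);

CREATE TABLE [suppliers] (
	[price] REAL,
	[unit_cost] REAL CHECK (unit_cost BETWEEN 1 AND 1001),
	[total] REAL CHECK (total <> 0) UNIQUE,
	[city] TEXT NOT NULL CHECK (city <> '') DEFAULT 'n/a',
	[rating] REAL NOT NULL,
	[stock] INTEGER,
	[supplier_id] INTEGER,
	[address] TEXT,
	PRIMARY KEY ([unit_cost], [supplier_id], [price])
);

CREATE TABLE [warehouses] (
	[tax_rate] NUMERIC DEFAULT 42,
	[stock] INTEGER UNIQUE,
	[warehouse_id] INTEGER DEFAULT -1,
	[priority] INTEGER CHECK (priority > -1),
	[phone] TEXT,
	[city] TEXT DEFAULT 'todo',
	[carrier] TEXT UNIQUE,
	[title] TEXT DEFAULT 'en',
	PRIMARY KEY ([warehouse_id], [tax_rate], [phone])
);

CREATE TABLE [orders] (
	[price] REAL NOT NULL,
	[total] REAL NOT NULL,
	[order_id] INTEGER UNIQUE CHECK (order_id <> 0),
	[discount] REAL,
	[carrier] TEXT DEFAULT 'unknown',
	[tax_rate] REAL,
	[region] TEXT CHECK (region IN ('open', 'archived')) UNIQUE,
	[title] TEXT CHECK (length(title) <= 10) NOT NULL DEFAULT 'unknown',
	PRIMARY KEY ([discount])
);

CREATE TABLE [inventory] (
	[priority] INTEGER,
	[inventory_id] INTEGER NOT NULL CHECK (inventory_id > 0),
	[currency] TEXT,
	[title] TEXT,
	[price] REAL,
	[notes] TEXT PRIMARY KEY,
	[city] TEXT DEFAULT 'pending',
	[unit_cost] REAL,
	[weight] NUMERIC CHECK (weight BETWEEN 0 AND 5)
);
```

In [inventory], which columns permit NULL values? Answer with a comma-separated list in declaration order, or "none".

priority, currency, title, price, city, unit_cost, weight

- priority: no NOT NULL constraint applies → nullable.
- inventory_id: declared NOT NULL → not nullable.
- currency: no NOT NULL constraint applies → nullable.
- title: no NOT NULL constraint applies → nullable.
- price: no NOT NULL constraint applies → nullable.
- notes: part of the PRIMARY KEY, which implies NOT NULL → not nullable.
- city: DEFAULT only fills an omitted column; an explicit NULL is still allowed → nullable.
- unit_cost: no NOT NULL constraint applies → nullable.
- weight: CHECK does not forbid NULL (a CHECK constraint passes when its expression is NULL) → nullable.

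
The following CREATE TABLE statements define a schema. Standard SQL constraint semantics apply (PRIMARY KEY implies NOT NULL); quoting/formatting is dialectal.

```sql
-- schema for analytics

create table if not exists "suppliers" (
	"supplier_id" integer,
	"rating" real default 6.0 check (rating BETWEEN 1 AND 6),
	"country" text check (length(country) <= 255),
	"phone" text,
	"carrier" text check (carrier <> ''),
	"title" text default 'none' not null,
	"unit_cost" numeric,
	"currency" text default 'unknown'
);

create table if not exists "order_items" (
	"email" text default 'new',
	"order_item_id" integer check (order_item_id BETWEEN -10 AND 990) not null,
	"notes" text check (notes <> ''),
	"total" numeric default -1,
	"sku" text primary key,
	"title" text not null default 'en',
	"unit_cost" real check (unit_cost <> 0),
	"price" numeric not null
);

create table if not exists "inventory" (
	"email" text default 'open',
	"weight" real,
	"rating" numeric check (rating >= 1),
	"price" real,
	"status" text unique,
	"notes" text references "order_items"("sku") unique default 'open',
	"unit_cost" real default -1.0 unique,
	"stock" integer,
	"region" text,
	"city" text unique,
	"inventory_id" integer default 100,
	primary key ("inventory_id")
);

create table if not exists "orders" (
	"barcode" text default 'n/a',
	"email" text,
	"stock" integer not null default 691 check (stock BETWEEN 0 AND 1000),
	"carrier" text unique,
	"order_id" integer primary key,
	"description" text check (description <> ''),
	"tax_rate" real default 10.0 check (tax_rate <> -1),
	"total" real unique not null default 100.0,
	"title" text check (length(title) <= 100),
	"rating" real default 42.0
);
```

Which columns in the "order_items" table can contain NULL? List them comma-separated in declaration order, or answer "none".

email, notes, total, unit_cost

- email: DEFAULT only fills an omitted column; an explicit NULL is still allowed → nullable.
- order_item_id: declared NOT NULL → not nullable.
- notes: CHECK does not forbid NULL (a CHECK constraint passes when its expression is NULL) → nullable.
- total: DEFAULT only fills an omitted column; an explicit NULL is still allowed → nullable.
- sku: part of the PRIMARY KEY, which implies NOT NULL → not nullable.
- title: declared NOT NULL → not nullable.
- unit_cost: CHECK does not forbid NULL (a CHECK constraint passes when its expression is NULL) → nullable.
- price: declared NOT NULL → not nullable.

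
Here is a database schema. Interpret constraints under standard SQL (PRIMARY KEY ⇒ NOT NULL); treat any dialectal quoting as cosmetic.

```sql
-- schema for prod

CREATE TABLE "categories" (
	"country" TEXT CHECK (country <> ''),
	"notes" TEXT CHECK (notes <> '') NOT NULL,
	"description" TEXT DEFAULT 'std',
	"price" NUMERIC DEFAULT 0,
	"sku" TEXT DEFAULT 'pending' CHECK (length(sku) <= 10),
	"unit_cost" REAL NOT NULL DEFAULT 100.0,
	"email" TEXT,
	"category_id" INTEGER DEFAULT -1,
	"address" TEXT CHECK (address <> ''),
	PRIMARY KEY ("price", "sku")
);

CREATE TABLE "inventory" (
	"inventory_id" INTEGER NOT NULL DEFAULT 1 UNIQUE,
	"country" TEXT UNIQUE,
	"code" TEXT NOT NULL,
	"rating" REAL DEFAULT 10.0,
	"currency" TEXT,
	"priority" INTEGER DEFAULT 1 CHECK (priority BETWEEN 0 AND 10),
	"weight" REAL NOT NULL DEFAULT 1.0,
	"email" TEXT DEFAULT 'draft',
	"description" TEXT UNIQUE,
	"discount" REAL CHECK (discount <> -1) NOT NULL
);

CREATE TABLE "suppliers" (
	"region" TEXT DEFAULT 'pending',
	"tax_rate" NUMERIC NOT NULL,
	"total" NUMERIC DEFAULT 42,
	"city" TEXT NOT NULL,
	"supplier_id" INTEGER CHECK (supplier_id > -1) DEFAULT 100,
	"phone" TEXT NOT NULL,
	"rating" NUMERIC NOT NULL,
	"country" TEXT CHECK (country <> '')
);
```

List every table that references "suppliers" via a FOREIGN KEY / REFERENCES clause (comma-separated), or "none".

No REFERENCES clause anywhere in the schema names suppliers.

none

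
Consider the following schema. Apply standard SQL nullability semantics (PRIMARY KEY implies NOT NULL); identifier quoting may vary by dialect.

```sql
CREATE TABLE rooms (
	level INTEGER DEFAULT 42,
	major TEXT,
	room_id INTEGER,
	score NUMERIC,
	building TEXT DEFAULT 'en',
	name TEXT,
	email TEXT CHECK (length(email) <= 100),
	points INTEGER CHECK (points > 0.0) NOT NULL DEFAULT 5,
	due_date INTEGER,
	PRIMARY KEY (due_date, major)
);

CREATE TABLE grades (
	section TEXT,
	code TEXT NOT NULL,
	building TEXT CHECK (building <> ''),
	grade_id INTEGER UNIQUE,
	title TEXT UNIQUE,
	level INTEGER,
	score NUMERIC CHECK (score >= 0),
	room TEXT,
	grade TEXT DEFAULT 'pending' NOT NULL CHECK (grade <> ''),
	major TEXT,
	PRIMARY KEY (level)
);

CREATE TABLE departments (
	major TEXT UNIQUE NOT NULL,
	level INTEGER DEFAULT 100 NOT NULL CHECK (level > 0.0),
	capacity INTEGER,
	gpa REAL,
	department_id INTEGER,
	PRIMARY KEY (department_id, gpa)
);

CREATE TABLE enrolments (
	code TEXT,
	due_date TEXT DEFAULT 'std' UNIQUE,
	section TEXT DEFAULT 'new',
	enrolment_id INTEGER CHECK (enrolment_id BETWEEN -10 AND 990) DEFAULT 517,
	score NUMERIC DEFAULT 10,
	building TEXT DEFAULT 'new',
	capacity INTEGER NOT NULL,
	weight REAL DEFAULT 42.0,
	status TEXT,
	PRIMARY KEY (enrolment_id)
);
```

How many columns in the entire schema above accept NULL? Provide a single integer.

rooms: 6 nullable (level, room_id, score, building, name, email — PK (due_date, major) and explicit NOT NULL columns excluded).
grades: 7 nullable (section, building, grade_id, title, score, room, major — PK (level) and explicit NOT NULL columns excluded).
departments: 1 nullable (capacity — PK (department_id, gpa) and explicit NOT NULL columns excluded).
enrolments: 7 nullable (code, due_date, section, score, building, weight, status — PK (enrolment_id) and explicit NOT NULL columns excluded).
Total: 6 + 7 + 1 + 7 = 21.

21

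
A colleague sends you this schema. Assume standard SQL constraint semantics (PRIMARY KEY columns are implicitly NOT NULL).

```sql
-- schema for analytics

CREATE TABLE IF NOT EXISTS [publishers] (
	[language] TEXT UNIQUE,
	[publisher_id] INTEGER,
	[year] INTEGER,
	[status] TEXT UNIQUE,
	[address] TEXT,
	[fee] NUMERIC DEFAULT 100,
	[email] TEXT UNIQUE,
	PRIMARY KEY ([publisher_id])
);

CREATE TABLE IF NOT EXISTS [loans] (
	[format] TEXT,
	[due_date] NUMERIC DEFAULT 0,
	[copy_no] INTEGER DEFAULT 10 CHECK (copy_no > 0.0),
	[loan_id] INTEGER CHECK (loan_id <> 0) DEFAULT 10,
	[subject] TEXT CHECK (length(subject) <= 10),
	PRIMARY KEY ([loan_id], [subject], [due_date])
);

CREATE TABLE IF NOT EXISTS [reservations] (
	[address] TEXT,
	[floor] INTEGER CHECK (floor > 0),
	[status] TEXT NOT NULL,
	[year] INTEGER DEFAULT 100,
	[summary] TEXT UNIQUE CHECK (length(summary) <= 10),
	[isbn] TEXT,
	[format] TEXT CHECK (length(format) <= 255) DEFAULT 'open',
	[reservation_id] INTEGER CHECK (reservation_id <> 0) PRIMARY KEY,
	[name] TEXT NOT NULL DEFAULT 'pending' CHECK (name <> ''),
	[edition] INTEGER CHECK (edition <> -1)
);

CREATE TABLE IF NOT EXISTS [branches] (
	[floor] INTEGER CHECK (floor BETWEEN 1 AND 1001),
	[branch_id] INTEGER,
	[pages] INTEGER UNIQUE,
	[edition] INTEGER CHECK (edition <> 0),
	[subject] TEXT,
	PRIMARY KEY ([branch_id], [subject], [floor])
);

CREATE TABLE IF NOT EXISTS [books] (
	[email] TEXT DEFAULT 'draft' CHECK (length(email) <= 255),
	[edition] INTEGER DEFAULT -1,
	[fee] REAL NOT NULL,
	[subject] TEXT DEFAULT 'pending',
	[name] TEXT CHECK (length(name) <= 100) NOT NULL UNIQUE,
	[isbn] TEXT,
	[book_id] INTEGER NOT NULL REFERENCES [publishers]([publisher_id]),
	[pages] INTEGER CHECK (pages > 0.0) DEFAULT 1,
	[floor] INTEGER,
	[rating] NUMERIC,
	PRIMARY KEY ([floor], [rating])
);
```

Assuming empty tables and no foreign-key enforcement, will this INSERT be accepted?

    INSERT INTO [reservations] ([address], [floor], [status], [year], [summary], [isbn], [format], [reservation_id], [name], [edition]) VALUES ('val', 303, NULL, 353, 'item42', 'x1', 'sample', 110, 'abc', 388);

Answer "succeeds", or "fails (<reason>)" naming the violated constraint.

status is explicitly set to NULL, but status is declared NOT NULL.

fails (NOT NULL on status)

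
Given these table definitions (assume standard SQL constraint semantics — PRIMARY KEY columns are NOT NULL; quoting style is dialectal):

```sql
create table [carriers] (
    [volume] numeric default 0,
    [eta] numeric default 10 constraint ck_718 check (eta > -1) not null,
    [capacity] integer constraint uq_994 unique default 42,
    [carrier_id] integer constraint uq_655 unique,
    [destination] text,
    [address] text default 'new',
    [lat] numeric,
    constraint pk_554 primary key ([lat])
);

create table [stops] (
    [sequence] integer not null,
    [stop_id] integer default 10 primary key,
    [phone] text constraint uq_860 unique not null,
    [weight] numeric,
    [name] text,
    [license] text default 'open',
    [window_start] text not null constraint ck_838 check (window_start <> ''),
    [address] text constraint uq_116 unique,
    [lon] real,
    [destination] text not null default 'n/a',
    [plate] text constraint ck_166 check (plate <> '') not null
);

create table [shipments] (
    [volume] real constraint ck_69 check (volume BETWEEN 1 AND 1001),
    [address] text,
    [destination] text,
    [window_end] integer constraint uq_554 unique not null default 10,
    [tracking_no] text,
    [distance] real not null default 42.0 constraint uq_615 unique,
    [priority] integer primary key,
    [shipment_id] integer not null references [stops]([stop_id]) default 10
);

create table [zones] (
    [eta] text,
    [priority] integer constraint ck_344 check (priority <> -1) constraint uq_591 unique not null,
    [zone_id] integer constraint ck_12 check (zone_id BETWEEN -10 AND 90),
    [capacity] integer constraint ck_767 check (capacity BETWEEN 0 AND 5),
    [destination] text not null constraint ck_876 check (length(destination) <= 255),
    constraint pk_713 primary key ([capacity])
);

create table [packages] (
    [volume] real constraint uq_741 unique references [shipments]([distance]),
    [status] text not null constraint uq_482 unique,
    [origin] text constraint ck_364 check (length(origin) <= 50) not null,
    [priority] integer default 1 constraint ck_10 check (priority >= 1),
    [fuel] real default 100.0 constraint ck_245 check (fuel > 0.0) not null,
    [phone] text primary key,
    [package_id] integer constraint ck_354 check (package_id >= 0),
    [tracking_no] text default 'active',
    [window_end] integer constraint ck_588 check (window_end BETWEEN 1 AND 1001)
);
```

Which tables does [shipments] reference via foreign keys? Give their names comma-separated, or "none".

stops

- shipment_id REFERENCES stops(stop_id).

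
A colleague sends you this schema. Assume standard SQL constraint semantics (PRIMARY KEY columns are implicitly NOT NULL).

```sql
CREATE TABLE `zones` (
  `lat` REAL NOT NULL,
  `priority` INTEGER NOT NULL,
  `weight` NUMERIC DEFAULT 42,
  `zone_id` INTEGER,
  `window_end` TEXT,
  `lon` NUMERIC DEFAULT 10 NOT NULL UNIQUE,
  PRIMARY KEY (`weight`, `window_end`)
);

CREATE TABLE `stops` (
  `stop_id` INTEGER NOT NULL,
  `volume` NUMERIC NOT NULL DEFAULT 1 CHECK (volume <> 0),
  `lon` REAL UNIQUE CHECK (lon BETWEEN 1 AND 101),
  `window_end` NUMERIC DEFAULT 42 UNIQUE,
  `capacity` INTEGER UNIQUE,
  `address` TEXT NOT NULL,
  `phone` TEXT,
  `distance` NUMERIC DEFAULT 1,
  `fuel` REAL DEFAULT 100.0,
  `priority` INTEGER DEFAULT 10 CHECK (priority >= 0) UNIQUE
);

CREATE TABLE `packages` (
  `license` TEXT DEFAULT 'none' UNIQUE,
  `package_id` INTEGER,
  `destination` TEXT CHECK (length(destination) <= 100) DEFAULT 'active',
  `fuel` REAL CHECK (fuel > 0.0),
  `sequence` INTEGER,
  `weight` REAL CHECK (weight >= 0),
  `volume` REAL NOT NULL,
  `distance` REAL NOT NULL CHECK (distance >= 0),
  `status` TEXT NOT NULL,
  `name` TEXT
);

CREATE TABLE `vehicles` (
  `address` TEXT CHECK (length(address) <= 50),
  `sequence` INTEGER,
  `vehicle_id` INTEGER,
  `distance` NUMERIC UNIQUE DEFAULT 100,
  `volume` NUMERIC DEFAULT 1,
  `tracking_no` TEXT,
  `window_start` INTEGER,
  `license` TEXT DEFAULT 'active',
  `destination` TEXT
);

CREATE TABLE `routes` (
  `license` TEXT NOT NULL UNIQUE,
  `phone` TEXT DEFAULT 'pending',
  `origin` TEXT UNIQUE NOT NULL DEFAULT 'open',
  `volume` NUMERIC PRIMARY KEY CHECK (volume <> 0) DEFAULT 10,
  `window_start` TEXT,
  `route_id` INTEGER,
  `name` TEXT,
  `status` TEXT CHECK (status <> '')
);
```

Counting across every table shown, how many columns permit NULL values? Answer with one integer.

29

zones: 1 nullable (zone_id — PK (weight, window_end) and explicit NOT NULL columns excluded).
stops: 7 nullable (lon, window_end, capacity, phone, distance, fuel, priority — PK none and explicit NOT NULL columns excluded).
packages: 7 nullable (license, package_id, destination, fuel, sequence, weight, name — PK none and explicit NOT NULL columns excluded).
vehicles: 9 nullable (address, sequence, vehicle_id, distance, volume, tracking_no, window_start, license, destination — PK none and explicit NOT NULL columns excluded).
routes: 5 nullable (phone, window_start, route_id, name, status — PK (volume) and explicit NOT NULL columns excluded).
Total: 1 + 7 + 7 + 9 + 5 = 29.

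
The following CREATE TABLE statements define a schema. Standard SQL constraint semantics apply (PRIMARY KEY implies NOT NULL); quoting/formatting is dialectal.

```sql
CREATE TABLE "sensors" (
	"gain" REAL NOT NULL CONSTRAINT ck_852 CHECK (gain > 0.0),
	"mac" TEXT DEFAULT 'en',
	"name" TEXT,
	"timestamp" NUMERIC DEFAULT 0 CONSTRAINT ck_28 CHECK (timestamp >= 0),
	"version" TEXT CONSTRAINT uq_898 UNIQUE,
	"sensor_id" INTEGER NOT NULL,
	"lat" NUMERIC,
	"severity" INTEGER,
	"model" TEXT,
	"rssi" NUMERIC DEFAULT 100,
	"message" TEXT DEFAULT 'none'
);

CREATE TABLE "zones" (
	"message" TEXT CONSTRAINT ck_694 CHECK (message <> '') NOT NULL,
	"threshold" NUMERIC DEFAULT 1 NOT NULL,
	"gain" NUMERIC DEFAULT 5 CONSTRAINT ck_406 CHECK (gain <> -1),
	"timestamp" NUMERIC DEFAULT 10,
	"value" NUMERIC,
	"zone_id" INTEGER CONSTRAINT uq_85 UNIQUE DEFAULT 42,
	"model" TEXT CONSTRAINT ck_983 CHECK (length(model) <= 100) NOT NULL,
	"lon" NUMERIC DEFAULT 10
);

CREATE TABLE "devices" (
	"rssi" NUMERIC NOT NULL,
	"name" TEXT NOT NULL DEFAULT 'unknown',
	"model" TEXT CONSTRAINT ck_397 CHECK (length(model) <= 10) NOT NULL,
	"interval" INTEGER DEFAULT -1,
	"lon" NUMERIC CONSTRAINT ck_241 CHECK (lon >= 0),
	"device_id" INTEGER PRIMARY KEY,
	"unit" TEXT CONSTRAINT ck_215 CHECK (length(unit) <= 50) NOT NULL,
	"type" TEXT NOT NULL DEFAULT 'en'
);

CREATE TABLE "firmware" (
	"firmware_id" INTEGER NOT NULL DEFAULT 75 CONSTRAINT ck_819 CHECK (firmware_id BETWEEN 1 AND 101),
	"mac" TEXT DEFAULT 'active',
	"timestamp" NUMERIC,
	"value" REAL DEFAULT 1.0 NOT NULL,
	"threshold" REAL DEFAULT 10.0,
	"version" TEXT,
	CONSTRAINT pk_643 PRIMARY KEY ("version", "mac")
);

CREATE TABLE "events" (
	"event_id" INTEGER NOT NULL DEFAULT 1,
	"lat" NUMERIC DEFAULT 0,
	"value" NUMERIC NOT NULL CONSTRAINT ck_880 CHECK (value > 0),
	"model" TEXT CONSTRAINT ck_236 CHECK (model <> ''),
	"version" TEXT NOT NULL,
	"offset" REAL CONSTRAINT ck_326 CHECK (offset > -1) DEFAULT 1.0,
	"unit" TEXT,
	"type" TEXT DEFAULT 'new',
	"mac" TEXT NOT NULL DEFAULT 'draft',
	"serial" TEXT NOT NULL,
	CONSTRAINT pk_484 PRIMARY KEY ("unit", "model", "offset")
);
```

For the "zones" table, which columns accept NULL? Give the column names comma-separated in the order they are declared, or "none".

- message: declared NOT NULL → not nullable.
- threshold: declared NOT NULL → not nullable.
- gain: CHECK does not forbid NULL (a CHECK constraint passes when its expression is NULL) → nullable.
- timestamp: DEFAULT only fills an omitted column; an explicit NULL is still allowed → nullable.
- value: no NOT NULL constraint applies → nullable.
- zone_id: UNIQUE does not imply NOT NULL → nullable.
- model: declared NOT NULL → not nullable.
- lon: DEFAULT only fills an omitted column; an explicit NULL is still allowed → nullable.

gain, timestamp, value, zone_id, lon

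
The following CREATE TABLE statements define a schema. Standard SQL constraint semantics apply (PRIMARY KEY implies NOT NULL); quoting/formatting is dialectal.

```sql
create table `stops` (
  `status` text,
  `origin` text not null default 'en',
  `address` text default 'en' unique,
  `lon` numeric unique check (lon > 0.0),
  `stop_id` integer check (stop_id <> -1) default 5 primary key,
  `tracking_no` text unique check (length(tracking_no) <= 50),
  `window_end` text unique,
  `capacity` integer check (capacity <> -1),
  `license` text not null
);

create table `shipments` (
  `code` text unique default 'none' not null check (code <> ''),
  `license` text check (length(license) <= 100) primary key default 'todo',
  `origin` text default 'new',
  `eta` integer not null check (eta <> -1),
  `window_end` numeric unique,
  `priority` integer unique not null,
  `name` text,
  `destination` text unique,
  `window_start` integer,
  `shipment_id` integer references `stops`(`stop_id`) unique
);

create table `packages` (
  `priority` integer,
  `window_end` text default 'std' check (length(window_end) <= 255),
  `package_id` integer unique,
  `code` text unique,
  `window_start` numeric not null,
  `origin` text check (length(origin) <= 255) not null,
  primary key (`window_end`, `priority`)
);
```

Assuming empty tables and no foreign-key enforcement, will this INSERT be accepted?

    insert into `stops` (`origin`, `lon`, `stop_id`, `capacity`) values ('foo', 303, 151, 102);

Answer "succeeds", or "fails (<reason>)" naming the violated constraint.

license is omitted from the column list and has no DEFAULT, so it would receive NULL.
But license is declared NOT NULL.

fails (NOT NULL on license)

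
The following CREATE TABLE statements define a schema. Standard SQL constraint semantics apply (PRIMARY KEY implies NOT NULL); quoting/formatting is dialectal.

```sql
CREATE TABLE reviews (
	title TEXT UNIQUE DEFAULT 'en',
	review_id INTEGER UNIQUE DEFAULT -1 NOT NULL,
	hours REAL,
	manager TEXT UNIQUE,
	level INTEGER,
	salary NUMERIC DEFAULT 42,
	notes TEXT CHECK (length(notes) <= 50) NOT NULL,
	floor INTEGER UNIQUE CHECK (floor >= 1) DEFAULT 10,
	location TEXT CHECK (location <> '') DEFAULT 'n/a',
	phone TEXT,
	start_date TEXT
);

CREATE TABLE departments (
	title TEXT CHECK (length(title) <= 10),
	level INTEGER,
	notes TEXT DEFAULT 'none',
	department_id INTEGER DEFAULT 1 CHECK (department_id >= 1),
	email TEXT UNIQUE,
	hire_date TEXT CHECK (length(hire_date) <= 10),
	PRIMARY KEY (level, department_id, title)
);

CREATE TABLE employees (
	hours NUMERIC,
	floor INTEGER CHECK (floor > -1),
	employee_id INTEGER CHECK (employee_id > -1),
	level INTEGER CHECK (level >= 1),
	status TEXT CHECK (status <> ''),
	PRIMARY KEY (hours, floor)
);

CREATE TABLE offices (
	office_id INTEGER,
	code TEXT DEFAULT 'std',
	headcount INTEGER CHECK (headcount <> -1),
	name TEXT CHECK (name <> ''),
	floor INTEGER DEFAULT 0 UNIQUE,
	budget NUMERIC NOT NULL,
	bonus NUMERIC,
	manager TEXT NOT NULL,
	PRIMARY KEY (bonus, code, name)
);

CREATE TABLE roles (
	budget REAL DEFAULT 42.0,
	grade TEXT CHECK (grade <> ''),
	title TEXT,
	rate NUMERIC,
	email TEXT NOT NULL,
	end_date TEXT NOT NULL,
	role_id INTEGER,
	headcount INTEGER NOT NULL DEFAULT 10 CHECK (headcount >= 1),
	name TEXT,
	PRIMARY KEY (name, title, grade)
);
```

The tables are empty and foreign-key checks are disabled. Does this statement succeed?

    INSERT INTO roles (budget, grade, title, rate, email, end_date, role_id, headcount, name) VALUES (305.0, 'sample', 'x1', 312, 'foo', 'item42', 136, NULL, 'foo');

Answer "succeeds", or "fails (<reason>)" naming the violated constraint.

fails (NOT NULL on headcount)

headcount is explicitly set to NULL, but headcount is declared NOT NULL.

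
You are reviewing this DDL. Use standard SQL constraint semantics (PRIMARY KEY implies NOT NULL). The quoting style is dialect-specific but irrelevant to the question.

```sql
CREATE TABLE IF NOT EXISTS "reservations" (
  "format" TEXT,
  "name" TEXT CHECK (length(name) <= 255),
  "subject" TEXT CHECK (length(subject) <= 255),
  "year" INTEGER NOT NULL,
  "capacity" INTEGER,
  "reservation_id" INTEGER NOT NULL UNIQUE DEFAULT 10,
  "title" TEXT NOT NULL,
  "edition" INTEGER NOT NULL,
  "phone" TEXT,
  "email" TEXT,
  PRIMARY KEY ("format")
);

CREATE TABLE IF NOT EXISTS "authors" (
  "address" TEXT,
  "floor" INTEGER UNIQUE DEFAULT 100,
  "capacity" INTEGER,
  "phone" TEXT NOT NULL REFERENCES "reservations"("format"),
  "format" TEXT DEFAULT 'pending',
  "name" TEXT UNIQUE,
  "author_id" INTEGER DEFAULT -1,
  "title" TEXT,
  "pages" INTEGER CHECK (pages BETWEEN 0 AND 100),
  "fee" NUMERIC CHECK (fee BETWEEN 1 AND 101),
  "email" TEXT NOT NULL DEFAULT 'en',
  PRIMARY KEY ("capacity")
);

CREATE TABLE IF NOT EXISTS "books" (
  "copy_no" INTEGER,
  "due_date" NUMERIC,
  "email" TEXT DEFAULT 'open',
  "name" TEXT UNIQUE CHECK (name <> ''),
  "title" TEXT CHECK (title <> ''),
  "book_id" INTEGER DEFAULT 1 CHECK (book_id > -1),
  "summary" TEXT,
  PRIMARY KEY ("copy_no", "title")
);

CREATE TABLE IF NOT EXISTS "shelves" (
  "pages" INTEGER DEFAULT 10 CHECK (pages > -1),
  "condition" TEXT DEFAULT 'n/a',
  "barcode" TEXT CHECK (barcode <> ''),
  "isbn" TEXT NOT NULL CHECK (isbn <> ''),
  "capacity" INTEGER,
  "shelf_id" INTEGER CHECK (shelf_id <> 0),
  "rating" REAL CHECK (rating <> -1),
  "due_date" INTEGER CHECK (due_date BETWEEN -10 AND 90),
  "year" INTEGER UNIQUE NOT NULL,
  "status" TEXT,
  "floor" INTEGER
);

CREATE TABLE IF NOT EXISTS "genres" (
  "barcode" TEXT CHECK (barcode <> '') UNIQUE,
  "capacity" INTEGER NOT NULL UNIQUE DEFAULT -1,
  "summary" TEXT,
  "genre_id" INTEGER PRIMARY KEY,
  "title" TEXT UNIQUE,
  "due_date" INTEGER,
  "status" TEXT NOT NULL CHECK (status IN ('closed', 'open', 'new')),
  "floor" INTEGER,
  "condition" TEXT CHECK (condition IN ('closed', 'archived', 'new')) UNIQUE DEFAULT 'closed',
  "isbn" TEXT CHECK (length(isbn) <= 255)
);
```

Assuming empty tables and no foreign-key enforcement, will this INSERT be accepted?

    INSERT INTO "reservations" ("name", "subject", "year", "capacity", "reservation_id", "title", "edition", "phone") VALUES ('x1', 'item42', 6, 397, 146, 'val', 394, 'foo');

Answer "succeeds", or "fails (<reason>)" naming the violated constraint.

fails (NOT NULL on format)

format is omitted from the column list and has no DEFAULT, so it would receive NULL.
But format is part of the PRIMARY KEY (implied NOT NULL).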